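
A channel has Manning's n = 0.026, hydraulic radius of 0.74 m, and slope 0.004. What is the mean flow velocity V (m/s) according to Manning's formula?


Manning's equation gives V = (1/n) * R^(2/3) * S^(1/2).
First, compute R^(2/3) = 0.74^(2/3) = 0.8181.
Next, S^(1/2) = 0.004^(1/2) = 0.063246.
Then 1/n = 1/0.026 = 38.46.
V = 38.46 * 0.8181 * 0.063246 = 1.9901 m/s.

1.9901


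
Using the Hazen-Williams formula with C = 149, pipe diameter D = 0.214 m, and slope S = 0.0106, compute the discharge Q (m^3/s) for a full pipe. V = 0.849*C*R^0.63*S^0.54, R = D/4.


For a full circular pipe, R = D/4 = 0.214/4 = 0.0535 m.
V = 0.849 * 149 * 0.0535^0.63 * 0.0106^0.54
  = 0.849 * 149 * 0.158075 * 0.085835
  = 1.7164 m/s.
Pipe area A = pi*D^2/4 = pi*0.214^2/4 = 0.036 m^2.
Q = A * V = 0.036 * 1.7164 = 0.0617 m^3/s.

0.0617


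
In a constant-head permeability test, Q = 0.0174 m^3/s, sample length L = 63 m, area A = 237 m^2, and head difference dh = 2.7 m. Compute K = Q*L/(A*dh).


From K = Q*L / (A*dh):
Numerator: Q*L = 0.0174 * 63 = 1.0962.
Denominator: A*dh = 237 * 2.7 = 639.9.
K = 1.0962 / 639.9 = 0.001713 m/s.

0.001713


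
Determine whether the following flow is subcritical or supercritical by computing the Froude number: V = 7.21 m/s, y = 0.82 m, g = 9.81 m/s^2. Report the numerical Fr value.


The Froude number is defined as Fr = V / sqrt(g*y).
g*y = 9.81 * 0.82 = 8.0442.
sqrt(g*y) = sqrt(8.0442) = 2.8362.
Fr = 7.21 / 2.8362 = 2.5421.
Since Fr > 1, the flow is supercritical.

2.5421


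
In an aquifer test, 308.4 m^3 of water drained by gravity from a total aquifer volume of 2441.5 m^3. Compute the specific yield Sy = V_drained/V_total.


Specific yield Sy = Volume drained / Total volume.
Sy = 308.4 / 2441.5
   = 0.1263.

0.1263


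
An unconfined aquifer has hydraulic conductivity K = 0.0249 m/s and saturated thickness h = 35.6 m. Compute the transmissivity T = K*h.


Transmissivity is defined as T = K * h.
T = 0.0249 * 35.6
  = 0.8864 m^2/s.

0.8864


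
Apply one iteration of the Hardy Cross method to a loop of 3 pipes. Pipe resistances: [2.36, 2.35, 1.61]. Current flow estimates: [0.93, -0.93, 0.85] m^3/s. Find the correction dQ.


Numerator terms (r*Q*|Q|): 2.36*0.93*|0.93| = 2.0412; 2.35*-0.93*|-0.93| = -2.0325; 1.61*0.85*|0.85| = 1.1632.
Sum of numerator = 1.1719.
Denominator terms (r*|Q|): 2.36*|0.93| = 2.1948; 2.35*|-0.93| = 2.1855; 1.61*|0.85| = 1.3685.
2 * sum of denominator = 2 * 5.7488 = 11.4976.
dQ = -1.1719 / 11.4976 = -0.1019 m^3/s.

-0.1019


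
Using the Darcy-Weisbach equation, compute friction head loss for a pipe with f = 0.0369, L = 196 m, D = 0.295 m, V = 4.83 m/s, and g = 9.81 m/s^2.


Darcy-Weisbach equation: h_f = f * (L/D) * V^2/(2g).
f * L/D = 0.0369 * 196/0.295 = 24.5166.
V^2/(2g) = 4.83^2 / (2*9.81) = 23.3289 / 19.62 = 1.189 m.
h_f = 24.5166 * 1.189 = 29.151 m.

29.151


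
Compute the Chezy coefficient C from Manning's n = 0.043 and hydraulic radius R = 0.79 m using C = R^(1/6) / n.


The Chezy coefficient relates to Manning's n through C = R^(1/6) / n.
R^(1/6) = 0.79^(1/6) = 0.961475.
C = 0.961475 / 0.043 = 22.36 m^(1/2)/s.

22.36


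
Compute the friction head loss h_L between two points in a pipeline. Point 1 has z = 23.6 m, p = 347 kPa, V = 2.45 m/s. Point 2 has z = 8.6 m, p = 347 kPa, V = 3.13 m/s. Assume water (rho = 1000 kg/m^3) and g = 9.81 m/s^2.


Total head at each section: H = z + p/(rho*g) + V^2/(2g).
H1 = 23.6 + 347*1000/(1000*9.81) + 2.45^2/(2*9.81)
   = 23.6 + 35.372 + 0.3059
   = 59.278 m.
H2 = 8.6 + 347*1000/(1000*9.81) + 3.13^2/(2*9.81)
   = 8.6 + 35.372 + 0.4993
   = 44.471 m.
h_L = H1 - H2 = 59.278 - 44.471 = 14.807 m.

14.807


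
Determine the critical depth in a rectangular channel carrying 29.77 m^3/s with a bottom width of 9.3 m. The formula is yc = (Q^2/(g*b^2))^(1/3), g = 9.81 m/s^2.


Using yc = (Q^2 / (g * b^2))^(1/3):
Q^2 = 29.77^2 = 886.25.
g * b^2 = 9.81 * 9.3^2 = 9.81 * 86.49 = 848.47.
Q^2 / (g*b^2) = 886.25 / 848.47 = 1.0445.
yc = 1.0445^(1/3) = 1.0146 m.

1.0146


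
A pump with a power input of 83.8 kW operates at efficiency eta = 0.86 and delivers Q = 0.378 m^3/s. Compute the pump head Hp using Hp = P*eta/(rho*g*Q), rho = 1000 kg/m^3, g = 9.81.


Pump head formula: Hp = P * eta / (rho * g * Q).
Numerator: P * eta = 83.8 * 1000 * 0.86 = 72068.0 W.
Denominator: rho * g * Q = 1000 * 9.81 * 0.378 = 3708.18.
Hp = 72068.0 / 3708.18 = 19.43 m.

19.43


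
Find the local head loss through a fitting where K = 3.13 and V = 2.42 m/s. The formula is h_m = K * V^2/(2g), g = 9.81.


Minor loss formula: h_m = K * V^2/(2g).
V^2 = 2.42^2 = 5.8564.
V^2/(2g) = 5.8564 / 19.62 = 0.2985 m.
h_m = 3.13 * 0.2985 = 0.9343 m.

0.9343


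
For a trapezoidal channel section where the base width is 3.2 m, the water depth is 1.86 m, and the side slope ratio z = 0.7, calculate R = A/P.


For a trapezoidal section with side slope z:
A = (b + z*y)*y = (3.2 + 0.7*1.86)*1.86 = 8.374 m^2.
P = b + 2*y*sqrt(1 + z^2) = 3.2 + 2*1.86*sqrt(1 + 0.7^2) = 7.741 m.
R = A/P = 8.374 / 7.741 = 1.0818 m.

1.0818


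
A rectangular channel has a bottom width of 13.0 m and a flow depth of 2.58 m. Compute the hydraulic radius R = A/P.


For a rectangular section:
Flow area A = b * y = 13.0 * 2.58 = 33.54 m^2.
Wetted perimeter P = b + 2y = 13.0 + 2*2.58 = 18.16 m.
Hydraulic radius R = A/P = 33.54 / 18.16 = 1.8469 m.

1.8469


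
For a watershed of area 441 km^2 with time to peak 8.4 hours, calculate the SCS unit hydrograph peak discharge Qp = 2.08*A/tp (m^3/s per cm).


SCS formula: Qp = 2.08 * A / tp.
Qp = 2.08 * 441 / 8.4
   = 917.28 / 8.4
   = 109.2 m^3/s per cm.

109.2


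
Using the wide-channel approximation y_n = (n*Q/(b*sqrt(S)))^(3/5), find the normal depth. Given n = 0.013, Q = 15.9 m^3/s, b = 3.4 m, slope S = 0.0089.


We use the wide-channel approximation y_n = (n*Q/(b*sqrt(S)))^(3/5).
sqrt(S) = sqrt(0.0089) = 0.09434.
Numerator: n*Q = 0.013 * 15.9 = 0.2067.
Denominator: b*sqrt(S) = 3.4 * 0.09434 = 0.320756.
arg = 0.6444.
y_n = 0.6444^(3/5) = 0.7682 m.

0.7682


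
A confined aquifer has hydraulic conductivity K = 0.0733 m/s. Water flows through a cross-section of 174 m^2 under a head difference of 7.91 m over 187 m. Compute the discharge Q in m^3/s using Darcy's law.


Darcy's law: Q = K * A * i, where i = dh/L.
Hydraulic gradient i = 7.91 / 187 = 0.042299.
Q = 0.0733 * 174 * 0.042299
  = 0.5395 m^3/s.

0.5395


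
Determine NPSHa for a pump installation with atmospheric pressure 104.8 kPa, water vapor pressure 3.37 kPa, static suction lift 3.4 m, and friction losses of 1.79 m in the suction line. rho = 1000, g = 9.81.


NPSHa = p_atm/(rho*g) - z_s - hf_s - p_vap/(rho*g).
p_atm/(rho*g) = 104.8*1000 / (1000*9.81) = 10.683 m.
p_vap/(rho*g) = 3.37*1000 / (1000*9.81) = 0.344 m.
NPSHa = 10.683 - 3.4 - 1.79 - 0.344
      = 5.15 m.

5.15


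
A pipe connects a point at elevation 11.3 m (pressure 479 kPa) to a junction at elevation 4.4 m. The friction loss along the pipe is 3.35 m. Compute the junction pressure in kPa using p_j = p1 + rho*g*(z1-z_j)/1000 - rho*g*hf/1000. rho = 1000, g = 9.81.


Junction pressure: p_j = p1 + rho*g*(z1 - z_j)/1000 - rho*g*hf/1000.
Elevation term = 1000*9.81*(11.3 - 4.4)/1000 = 67.689 kPa.
Friction term = 1000*9.81*3.35/1000 = 32.864 kPa.
p_j = 479 + 67.689 - 32.864 = 513.83 kPa.

513.83


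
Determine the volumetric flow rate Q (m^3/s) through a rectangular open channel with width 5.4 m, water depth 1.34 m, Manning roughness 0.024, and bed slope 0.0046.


For a rectangular channel, the cross-sectional area A = b * y = 5.4 * 1.34 = 7.24 m^2.
The wetted perimeter P = b + 2y = 5.4 + 2*1.34 = 8.08 m.
Hydraulic radius R = A/P = 7.24/8.08 = 0.8955 m.
Velocity V = (1/n)*R^(2/3)*S^(1/2) = (1/0.024)*0.8955^(2/3)*0.0046^(1/2) = 2.6256 m/s.
Discharge Q = A * V = 7.24 * 2.6256 = 18.999 m^3/s.

18.999


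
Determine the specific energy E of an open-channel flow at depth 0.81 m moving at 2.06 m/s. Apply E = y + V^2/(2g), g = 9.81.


Specific energy E = y + V^2/(2g).
Velocity head = V^2/(2g) = 2.06^2 / (2*9.81) = 4.2436 / 19.62 = 0.2163 m.
E = 0.81 + 0.2163 = 1.0263 m.

1.0263


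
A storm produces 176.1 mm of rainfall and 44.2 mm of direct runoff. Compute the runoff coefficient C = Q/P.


The runoff coefficient C = runoff depth / rainfall depth.
C = 44.2 / 176.1
  = 0.251.

0.251


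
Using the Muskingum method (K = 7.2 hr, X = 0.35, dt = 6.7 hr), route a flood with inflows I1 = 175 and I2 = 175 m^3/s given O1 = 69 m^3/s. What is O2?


Muskingum coefficients:
denom = 2*K*(1-X) + dt = 2*7.2*(1-0.35) + 6.7 = 16.06.
C0 = (dt - 2*K*X)/denom = (6.7 - 2*7.2*0.35)/16.06 = 0.1034.
C1 = (dt + 2*K*X)/denom = (6.7 + 2*7.2*0.35)/16.06 = 0.731.
C2 = (2*K*(1-X) - dt)/denom = 0.1656.
O2 = C0*I2 + C1*I1 + C2*O1
   = 0.1034*175 + 0.731*175 + 0.1656*69
   = 157.44 m^3/s.

157.44


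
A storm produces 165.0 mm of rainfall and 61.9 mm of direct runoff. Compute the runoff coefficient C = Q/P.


The runoff coefficient C = runoff depth / rainfall depth.
C = 61.9 / 165.0
  = 0.3752.

0.3752


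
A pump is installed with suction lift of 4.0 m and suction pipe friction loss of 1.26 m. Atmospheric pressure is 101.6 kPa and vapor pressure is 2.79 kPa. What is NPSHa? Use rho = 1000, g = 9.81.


NPSHa = p_atm/(rho*g) - z_s - hf_s - p_vap/(rho*g).
p_atm/(rho*g) = 101.6*1000 / (1000*9.81) = 10.357 m.
p_vap/(rho*g) = 2.79*1000 / (1000*9.81) = 0.284 m.
NPSHa = 10.357 - 4.0 - 1.26 - 0.284
      = 4.81 m.

4.81


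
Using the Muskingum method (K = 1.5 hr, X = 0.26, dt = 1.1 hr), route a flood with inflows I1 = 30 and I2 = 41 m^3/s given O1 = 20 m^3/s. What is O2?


Muskingum coefficients:
denom = 2*K*(1-X) + dt = 2*1.5*(1-0.26) + 1.1 = 3.32.
C0 = (dt - 2*K*X)/denom = (1.1 - 2*1.5*0.26)/3.32 = 0.0964.
C1 = (dt + 2*K*X)/denom = (1.1 + 2*1.5*0.26)/3.32 = 0.5663.
C2 = (2*K*(1-X) - dt)/denom = 0.3373.
O2 = C0*I2 + C1*I1 + C2*O1
   = 0.0964*41 + 0.5663*30 + 0.3373*20
   = 27.69 m^3/s.

27.69


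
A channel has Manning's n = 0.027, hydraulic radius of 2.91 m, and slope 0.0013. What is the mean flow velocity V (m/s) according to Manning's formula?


Manning's equation gives V = (1/n) * R^(2/3) * S^(1/2).
First, compute R^(2/3) = 2.91^(2/3) = 2.0383.
Next, S^(1/2) = 0.0013^(1/2) = 0.036056.
Then 1/n = 1/0.027 = 37.04.
V = 37.04 * 2.0383 * 0.036056 = 2.7219 m/s.

2.7219


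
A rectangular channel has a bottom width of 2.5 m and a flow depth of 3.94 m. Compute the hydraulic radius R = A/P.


For a rectangular section:
Flow area A = b * y = 2.5 * 3.94 = 9.85 m^2.
Wetted perimeter P = b + 2y = 2.5 + 2*3.94 = 10.38 m.
Hydraulic radius R = A/P = 9.85 / 10.38 = 0.9489 m.

0.9489


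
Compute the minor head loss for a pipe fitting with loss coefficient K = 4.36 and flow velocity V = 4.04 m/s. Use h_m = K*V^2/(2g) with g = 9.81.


Minor loss formula: h_m = K * V^2/(2g).
V^2 = 4.04^2 = 16.3216.
V^2/(2g) = 16.3216 / 19.62 = 0.8319 m.
h_m = 4.36 * 0.8319 = 3.627 m.

3.627


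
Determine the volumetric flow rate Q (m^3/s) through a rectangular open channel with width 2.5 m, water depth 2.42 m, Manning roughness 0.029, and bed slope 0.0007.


For a rectangular channel, the cross-sectional area A = b * y = 2.5 * 2.42 = 6.05 m^2.
The wetted perimeter P = b + 2y = 2.5 + 2*2.42 = 7.34 m.
Hydraulic radius R = A/P = 6.05/7.34 = 0.8243 m.
Velocity V = (1/n)*R^(2/3)*S^(1/2) = (1/0.029)*0.8243^(2/3)*0.0007^(1/2) = 0.802 m/s.
Discharge Q = A * V = 6.05 * 0.802 = 4.852 m^3/s.

4.852


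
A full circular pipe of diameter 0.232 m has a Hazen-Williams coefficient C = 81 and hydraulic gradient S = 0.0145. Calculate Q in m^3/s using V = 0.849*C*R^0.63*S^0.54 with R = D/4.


For a full circular pipe, R = D/4 = 0.232/4 = 0.058 m.
V = 0.849 * 81 * 0.058^0.63 * 0.0145^0.54
  = 0.849 * 81 * 0.166326 * 0.101657
  = 1.1628 m/s.
Pipe area A = pi*D^2/4 = pi*0.232^2/4 = 0.0423 m^2.
Q = A * V = 0.0423 * 1.1628 = 0.0492 m^3/s.

0.0492


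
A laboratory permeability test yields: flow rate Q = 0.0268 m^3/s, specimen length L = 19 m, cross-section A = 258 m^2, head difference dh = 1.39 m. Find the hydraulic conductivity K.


From K = Q*L / (A*dh):
Numerator: Q*L = 0.0268 * 19 = 0.5092.
Denominator: A*dh = 258 * 1.39 = 358.62.
K = 0.5092 / 358.62 = 0.00142 m/s.

0.00142


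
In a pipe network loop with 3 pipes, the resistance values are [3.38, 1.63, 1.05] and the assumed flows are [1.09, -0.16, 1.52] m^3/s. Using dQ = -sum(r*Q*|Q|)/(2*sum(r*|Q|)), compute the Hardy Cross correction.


Numerator terms (r*Q*|Q|): 3.38*1.09*|1.09| = 4.0158; 1.63*-0.16*|-0.16| = -0.0417; 1.05*1.52*|1.52| = 2.4259.
Sum of numerator = 6.4.
Denominator terms (r*|Q|): 3.38*|1.09| = 3.6842; 1.63*|-0.16| = 0.2608; 1.05*|1.52| = 1.596.
2 * sum of denominator = 2 * 5.541 = 11.082.
dQ = -6.4 / 11.082 = -0.5775 m^3/s.

-0.5775


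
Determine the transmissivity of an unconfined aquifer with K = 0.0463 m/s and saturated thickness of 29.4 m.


Transmissivity is defined as T = K * h.
T = 0.0463 * 29.4
  = 1.3612 m^2/s.

1.3612


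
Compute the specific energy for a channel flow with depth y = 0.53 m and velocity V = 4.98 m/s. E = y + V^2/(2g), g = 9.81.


Specific energy E = y + V^2/(2g).
Velocity head = V^2/(2g) = 4.98^2 / (2*9.81) = 24.8004 / 19.62 = 1.264 m.
E = 0.53 + 1.264 = 1.794 m.

1.794


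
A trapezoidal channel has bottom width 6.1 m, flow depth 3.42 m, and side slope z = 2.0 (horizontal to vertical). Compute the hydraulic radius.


For a trapezoidal section with side slope z:
A = (b + z*y)*y = (6.1 + 2.0*3.42)*3.42 = 44.255 m^2.
P = b + 2*y*sqrt(1 + z^2) = 6.1 + 2*3.42*sqrt(1 + 2.0^2) = 21.395 m.
R = A/P = 44.255 / 21.395 = 2.0685 m.

2.0685


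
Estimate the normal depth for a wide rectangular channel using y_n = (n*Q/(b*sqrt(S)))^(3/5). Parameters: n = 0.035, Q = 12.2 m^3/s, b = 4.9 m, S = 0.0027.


We use the wide-channel approximation y_n = (n*Q/(b*sqrt(S)))^(3/5).
sqrt(S) = sqrt(0.0027) = 0.051962.
Numerator: n*Q = 0.035 * 12.2 = 0.427.
Denominator: b*sqrt(S) = 4.9 * 0.051962 = 0.254614.
arg = 1.6771.
y_n = 1.6771^(3/5) = 1.3637 m.

1.3637


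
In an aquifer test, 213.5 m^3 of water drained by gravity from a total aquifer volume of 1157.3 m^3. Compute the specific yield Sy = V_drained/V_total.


Specific yield Sy = Volume drained / Total volume.
Sy = 213.5 / 1157.3
   = 0.1845.

0.1845


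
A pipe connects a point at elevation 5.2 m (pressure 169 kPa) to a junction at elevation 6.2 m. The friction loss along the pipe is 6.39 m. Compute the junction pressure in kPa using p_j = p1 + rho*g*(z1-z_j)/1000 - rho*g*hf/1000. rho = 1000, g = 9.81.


Junction pressure: p_j = p1 + rho*g*(z1 - z_j)/1000 - rho*g*hf/1000.
Elevation term = 1000*9.81*(5.2 - 6.2)/1000 = -9.81 kPa.
Friction term = 1000*9.81*6.39/1000 = 62.686 kPa.
p_j = 169 + -9.81 - 62.686 = 96.5 kPa.

96.5


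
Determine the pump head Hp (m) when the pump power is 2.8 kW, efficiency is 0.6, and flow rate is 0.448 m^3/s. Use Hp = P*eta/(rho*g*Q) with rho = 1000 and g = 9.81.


Pump head formula: Hp = P * eta / (rho * g * Q).
Numerator: P * eta = 2.8 * 1000 * 0.6 = 1680.0 W.
Denominator: rho * g * Q = 1000 * 9.81 * 0.448 = 4394.88.
Hp = 1680.0 / 4394.88 = 0.38 m.

0.38


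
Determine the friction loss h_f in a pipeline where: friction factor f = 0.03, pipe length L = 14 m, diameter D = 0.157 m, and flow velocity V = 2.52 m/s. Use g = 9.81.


Darcy-Weisbach equation: h_f = f * (L/D) * V^2/(2g).
f * L/D = 0.03 * 14/0.157 = 2.6752.
V^2/(2g) = 2.52^2 / (2*9.81) = 6.3504 / 19.62 = 0.3237 m.
h_f = 2.6752 * 0.3237 = 0.866 m.

0.866


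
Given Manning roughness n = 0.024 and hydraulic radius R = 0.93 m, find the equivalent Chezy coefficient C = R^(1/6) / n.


The Chezy coefficient relates to Manning's n through C = R^(1/6) / n.
R^(1/6) = 0.93^(1/6) = 0.987978.
C = 0.987978 / 0.024 = 41.17 m^(1/2)/s.

41.17


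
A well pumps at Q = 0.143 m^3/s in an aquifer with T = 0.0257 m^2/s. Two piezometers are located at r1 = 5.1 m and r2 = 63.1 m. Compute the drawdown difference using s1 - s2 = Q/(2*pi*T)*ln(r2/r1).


Thiem equation: s1 - s2 = Q/(2*pi*T) * ln(r2/r1).
ln(r2/r1) = ln(63.1/5.1) = 2.5155.
Q/(2*pi*T) = 0.143 / (2*pi*0.0257) = 0.143 / 0.1615 = 0.8856.
s1 - s2 = 0.8856 * 2.5155 = 2.2276 m.

2.2276


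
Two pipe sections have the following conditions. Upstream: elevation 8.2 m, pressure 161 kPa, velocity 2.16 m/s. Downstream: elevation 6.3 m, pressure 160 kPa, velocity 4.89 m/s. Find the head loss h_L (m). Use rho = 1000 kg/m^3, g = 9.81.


Total head at each section: H = z + p/(rho*g) + V^2/(2g).
H1 = 8.2 + 161*1000/(1000*9.81) + 2.16^2/(2*9.81)
   = 8.2 + 16.412 + 0.2378
   = 24.85 m.
H2 = 6.3 + 160*1000/(1000*9.81) + 4.89^2/(2*9.81)
   = 6.3 + 16.31 + 1.2188
   = 23.829 m.
h_L = H1 - H2 = 24.85 - 23.829 = 1.021 m.

1.021


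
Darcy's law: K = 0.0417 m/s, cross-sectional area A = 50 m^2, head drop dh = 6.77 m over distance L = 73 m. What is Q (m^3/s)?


Darcy's law: Q = K * A * i, where i = dh/L.
Hydraulic gradient i = 6.77 / 73 = 0.09274.
Q = 0.0417 * 50 * 0.09274
  = 0.1934 m^3/s.

0.1934


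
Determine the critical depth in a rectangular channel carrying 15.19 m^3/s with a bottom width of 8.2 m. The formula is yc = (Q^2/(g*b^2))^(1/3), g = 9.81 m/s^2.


Using yc = (Q^2 / (g * b^2))^(1/3):
Q^2 = 15.19^2 = 230.74.
g * b^2 = 9.81 * 8.2^2 = 9.81 * 67.24 = 659.62.
Q^2 / (g*b^2) = 230.74 / 659.62 = 0.3498.
yc = 0.3498^(1/3) = 0.7046 m.

0.7046


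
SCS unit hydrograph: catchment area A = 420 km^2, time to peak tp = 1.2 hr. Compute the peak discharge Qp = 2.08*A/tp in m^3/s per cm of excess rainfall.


SCS formula: Qp = 2.08 * A / tp.
Qp = 2.08 * 420 / 1.2
   = 873.6 / 1.2
   = 728.0 m^3/s per cm.

728.0


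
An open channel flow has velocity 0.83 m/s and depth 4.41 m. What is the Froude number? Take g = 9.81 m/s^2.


The Froude number is defined as Fr = V / sqrt(g*y).
g*y = 9.81 * 4.41 = 43.2621.
sqrt(g*y) = sqrt(43.2621) = 6.5774.
Fr = 0.83 / 6.5774 = 0.1262.

0.1262


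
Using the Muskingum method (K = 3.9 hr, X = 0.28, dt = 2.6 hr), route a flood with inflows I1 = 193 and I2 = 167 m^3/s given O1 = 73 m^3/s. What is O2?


Muskingum coefficients:
denom = 2*K*(1-X) + dt = 2*3.9*(1-0.28) + 2.6 = 8.216.
C0 = (dt - 2*K*X)/denom = (2.6 - 2*3.9*0.28)/8.216 = 0.0506.
C1 = (dt + 2*K*X)/denom = (2.6 + 2*3.9*0.28)/8.216 = 0.5823.
C2 = (2*K*(1-X) - dt)/denom = 0.3671.
O2 = C0*I2 + C1*I1 + C2*O1
   = 0.0506*167 + 0.5823*193 + 0.3671*73
   = 147.63 m^3/s.

147.63


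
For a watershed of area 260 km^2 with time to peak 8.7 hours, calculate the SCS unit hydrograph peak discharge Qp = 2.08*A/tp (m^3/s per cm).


SCS formula: Qp = 2.08 * A / tp.
Qp = 2.08 * 260 / 8.7
   = 540.8 / 8.7
   = 62.16 m^3/s per cm.

62.16


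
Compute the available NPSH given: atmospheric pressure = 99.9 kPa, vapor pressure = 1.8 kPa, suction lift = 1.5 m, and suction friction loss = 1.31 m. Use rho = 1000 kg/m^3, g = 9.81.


NPSHa = p_atm/(rho*g) - z_s - hf_s - p_vap/(rho*g).
p_atm/(rho*g) = 99.9*1000 / (1000*9.81) = 10.183 m.
p_vap/(rho*g) = 1.8*1000 / (1000*9.81) = 0.183 m.
NPSHa = 10.183 - 1.5 - 1.31 - 0.183
      = 7.19 m.

7.19


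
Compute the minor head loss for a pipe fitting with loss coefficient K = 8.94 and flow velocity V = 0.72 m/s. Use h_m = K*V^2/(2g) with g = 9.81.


Minor loss formula: h_m = K * V^2/(2g).
V^2 = 0.72^2 = 0.5184.
V^2/(2g) = 0.5184 / 19.62 = 0.0264 m.
h_m = 8.94 * 0.0264 = 0.2362 m.

0.2362


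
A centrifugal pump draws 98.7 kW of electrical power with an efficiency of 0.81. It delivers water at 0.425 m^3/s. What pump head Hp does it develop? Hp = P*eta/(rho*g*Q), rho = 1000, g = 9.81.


Pump head formula: Hp = P * eta / (rho * g * Q).
Numerator: P * eta = 98.7 * 1000 * 0.81 = 79947.0 W.
Denominator: rho * g * Q = 1000 * 9.81 * 0.425 = 4169.25.
Hp = 79947.0 / 4169.25 = 19.18 m.

19.18


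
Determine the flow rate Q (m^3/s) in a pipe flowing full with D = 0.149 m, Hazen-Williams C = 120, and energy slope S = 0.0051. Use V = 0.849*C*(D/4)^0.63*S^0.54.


For a full circular pipe, R = D/4 = 0.149/4 = 0.0372 m.
V = 0.849 * 120 * 0.0372^0.63 * 0.0051^0.54
  = 0.849 * 120 * 0.125837 * 0.057821
  = 0.7413 m/s.
Pipe area A = pi*D^2/4 = pi*0.149^2/4 = 0.0174 m^2.
Q = A * V = 0.0174 * 0.7413 = 0.0129 m^3/s.

0.0129


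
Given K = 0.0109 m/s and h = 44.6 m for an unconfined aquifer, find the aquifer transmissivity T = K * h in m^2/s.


Transmissivity is defined as T = K * h.
T = 0.0109 * 44.6
  = 0.4861 m^2/s.

0.4861


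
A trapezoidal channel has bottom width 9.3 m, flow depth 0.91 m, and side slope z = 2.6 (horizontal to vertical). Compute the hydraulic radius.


For a trapezoidal section with side slope z:
A = (b + z*y)*y = (9.3 + 2.6*0.91)*0.91 = 10.616 m^2.
P = b + 2*y*sqrt(1 + z^2) = 9.3 + 2*0.91*sqrt(1 + 2.6^2) = 14.37 m.
R = A/P = 10.616 / 14.37 = 0.7388 m.

0.7388


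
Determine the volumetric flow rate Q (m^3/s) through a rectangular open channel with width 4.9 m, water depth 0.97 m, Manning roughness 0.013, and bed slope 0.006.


For a rectangular channel, the cross-sectional area A = b * y = 4.9 * 0.97 = 4.75 m^2.
The wetted perimeter P = b + 2y = 4.9 + 2*0.97 = 6.84 m.
Hydraulic radius R = A/P = 4.75/6.84 = 0.6949 m.
Velocity V = (1/n)*R^(2/3)*S^(1/2) = (1/0.013)*0.6949^(2/3)*0.006^(1/2) = 4.6746 m/s.
Discharge Q = A * V = 4.75 * 4.6746 = 22.218 m^3/s.

22.218


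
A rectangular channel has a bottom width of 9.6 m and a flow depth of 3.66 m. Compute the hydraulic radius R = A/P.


For a rectangular section:
Flow area A = b * y = 9.6 * 3.66 = 35.14 m^2.
Wetted perimeter P = b + 2y = 9.6 + 2*3.66 = 16.92 m.
Hydraulic radius R = A/P = 35.14 / 16.92 = 2.0766 m.

2.0766


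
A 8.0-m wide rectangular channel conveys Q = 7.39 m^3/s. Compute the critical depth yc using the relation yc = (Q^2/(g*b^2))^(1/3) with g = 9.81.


Using yc = (Q^2 / (g * b^2))^(1/3):
Q^2 = 7.39^2 = 54.61.
g * b^2 = 9.81 * 8.0^2 = 9.81 * 64.0 = 627.84.
Q^2 / (g*b^2) = 54.61 / 627.84 = 0.087.
yc = 0.087^(1/3) = 0.4431 m.

0.4431


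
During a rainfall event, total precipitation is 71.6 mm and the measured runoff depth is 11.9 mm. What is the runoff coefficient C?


The runoff coefficient C = runoff depth / rainfall depth.
C = 11.9 / 71.6
  = 0.1662.

0.1662


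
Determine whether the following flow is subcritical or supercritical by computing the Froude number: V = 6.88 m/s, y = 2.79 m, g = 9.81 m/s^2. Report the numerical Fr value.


The Froude number is defined as Fr = V / sqrt(g*y).
g*y = 9.81 * 2.79 = 27.3699.
sqrt(g*y) = sqrt(27.3699) = 5.2316.
Fr = 6.88 / 5.2316 = 1.3151.
Since Fr > 1, the flow is supercritical.

1.3151


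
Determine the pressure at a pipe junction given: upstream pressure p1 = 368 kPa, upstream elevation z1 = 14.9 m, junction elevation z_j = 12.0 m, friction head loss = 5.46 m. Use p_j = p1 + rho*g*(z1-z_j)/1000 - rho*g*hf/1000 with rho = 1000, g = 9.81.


Junction pressure: p_j = p1 + rho*g*(z1 - z_j)/1000 - rho*g*hf/1000.
Elevation term = 1000*9.81*(14.9 - 12.0)/1000 = 28.449 kPa.
Friction term = 1000*9.81*5.46/1000 = 53.563 kPa.
p_j = 368 + 28.449 - 53.563 = 342.89 kPa.

342.89


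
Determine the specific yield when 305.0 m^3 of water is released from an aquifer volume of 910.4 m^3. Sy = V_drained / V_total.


Specific yield Sy = Volume drained / Total volume.
Sy = 305.0 / 910.4
   = 0.335.

0.335


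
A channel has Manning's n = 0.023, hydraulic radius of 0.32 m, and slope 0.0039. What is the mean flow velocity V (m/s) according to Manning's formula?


Manning's equation gives V = (1/n) * R^(2/3) * S^(1/2).
First, compute R^(2/3) = 0.32^(2/3) = 0.4678.
Next, S^(1/2) = 0.0039^(1/2) = 0.06245.
Then 1/n = 1/0.023 = 43.48.
V = 43.48 * 0.4678 * 0.06245 = 1.2703 m/s.

1.2703


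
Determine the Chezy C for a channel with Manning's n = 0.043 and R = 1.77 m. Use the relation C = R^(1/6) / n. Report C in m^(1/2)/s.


The Chezy coefficient relates to Manning's n through C = R^(1/6) / n.
R^(1/6) = 1.77^(1/6) = 1.099838.
C = 1.099838 / 0.043 = 25.58 m^(1/2)/s.

25.58


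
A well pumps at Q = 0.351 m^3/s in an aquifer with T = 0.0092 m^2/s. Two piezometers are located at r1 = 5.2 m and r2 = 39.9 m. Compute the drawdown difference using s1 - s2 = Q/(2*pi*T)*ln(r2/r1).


Thiem equation: s1 - s2 = Q/(2*pi*T) * ln(r2/r1).
ln(r2/r1) = ln(39.9/5.2) = 2.0377.
Q/(2*pi*T) = 0.351 / (2*pi*0.0092) = 0.351 / 0.0578 = 6.0721.
s1 - s2 = 6.0721 * 2.0377 = 12.3732 m.

12.3732


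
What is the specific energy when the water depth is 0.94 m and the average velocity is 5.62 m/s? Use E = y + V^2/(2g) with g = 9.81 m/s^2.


Specific energy E = y + V^2/(2g).
Velocity head = V^2/(2g) = 5.62^2 / (2*9.81) = 31.5844 / 19.62 = 1.6098 m.
E = 0.94 + 1.6098 = 2.5498 m.

2.5498


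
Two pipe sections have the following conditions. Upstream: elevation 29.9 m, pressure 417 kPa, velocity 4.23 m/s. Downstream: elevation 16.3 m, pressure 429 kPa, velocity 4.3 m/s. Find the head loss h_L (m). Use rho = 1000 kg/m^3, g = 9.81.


Total head at each section: H = z + p/(rho*g) + V^2/(2g).
H1 = 29.9 + 417*1000/(1000*9.81) + 4.23^2/(2*9.81)
   = 29.9 + 42.508 + 0.912
   = 73.32 m.
H2 = 16.3 + 429*1000/(1000*9.81) + 4.3^2/(2*9.81)
   = 16.3 + 43.731 + 0.9424
   = 60.973 m.
h_L = H1 - H2 = 73.32 - 60.973 = 12.346 m.

12.346


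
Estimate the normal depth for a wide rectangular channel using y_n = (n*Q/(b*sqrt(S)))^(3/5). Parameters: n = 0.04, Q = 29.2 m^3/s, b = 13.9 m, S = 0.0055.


We use the wide-channel approximation y_n = (n*Q/(b*sqrt(S)))^(3/5).
sqrt(S) = sqrt(0.0055) = 0.074162.
Numerator: n*Q = 0.04 * 29.2 = 1.168.
Denominator: b*sqrt(S) = 13.9 * 0.074162 = 1.030852.
arg = 1.133.
y_n = 1.133^(3/5) = 1.0778 m.

1.0778


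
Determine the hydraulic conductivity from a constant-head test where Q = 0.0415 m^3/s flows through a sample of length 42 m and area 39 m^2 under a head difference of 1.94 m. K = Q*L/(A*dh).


From K = Q*L / (A*dh):
Numerator: Q*L = 0.0415 * 42 = 1.743.
Denominator: A*dh = 39 * 1.94 = 75.66.
K = 1.743 / 75.66 = 0.023037 m/s.

0.023037


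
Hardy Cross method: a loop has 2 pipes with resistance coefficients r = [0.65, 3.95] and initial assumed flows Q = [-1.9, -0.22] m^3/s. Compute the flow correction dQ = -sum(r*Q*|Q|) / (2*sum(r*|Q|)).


Numerator terms (r*Q*|Q|): 0.65*-1.9*|-1.9| = -2.3465; 3.95*-0.22*|-0.22| = -0.1912.
Sum of numerator = -2.5377.
Denominator terms (r*|Q|): 0.65*|-1.9| = 1.235; 3.95*|-0.22| = 0.869.
2 * sum of denominator = 2 * 2.104 = 4.208.
dQ = --2.5377 / 4.208 = 0.6031 m^3/s.

0.6031


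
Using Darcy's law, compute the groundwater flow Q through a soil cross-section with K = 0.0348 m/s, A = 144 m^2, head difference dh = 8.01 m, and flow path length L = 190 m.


Darcy's law: Q = K * A * i, where i = dh/L.
Hydraulic gradient i = 8.01 / 190 = 0.042158.
Q = 0.0348 * 144 * 0.042158
  = 0.2113 m^3/s.

0.2113


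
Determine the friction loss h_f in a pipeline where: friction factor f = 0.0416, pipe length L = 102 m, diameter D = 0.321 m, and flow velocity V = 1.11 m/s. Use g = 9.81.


Darcy-Weisbach equation: h_f = f * (L/D) * V^2/(2g).
f * L/D = 0.0416 * 102/0.321 = 13.2187.
V^2/(2g) = 1.11^2 / (2*9.81) = 1.2321 / 19.62 = 0.0628 m.
h_f = 13.2187 * 0.0628 = 0.83 m.

0.83


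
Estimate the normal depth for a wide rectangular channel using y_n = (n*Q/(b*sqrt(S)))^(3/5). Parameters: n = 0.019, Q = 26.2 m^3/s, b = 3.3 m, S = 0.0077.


We use the wide-channel approximation y_n = (n*Q/(b*sqrt(S)))^(3/5).
sqrt(S) = sqrt(0.0077) = 0.08775.
Numerator: n*Q = 0.019 * 26.2 = 0.4978.
Denominator: b*sqrt(S) = 3.3 * 0.08775 = 0.289575.
arg = 1.7191.
y_n = 1.7191^(3/5) = 1.3841 m.

1.3841


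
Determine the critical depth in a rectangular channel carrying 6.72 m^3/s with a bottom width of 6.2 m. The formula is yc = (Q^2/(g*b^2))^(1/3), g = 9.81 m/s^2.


Using yc = (Q^2 / (g * b^2))^(1/3):
Q^2 = 6.72^2 = 45.16.
g * b^2 = 9.81 * 6.2^2 = 9.81 * 38.44 = 377.1.
Q^2 / (g*b^2) = 45.16 / 377.1 = 0.1198.
yc = 0.1198^(1/3) = 0.4929 m.

0.4929


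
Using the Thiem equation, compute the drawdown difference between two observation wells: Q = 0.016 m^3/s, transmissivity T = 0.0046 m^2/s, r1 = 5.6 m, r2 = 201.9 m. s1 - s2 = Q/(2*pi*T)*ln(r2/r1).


Thiem equation: s1 - s2 = Q/(2*pi*T) * ln(r2/r1).
ln(r2/r1) = ln(201.9/5.6) = 3.585.
Q/(2*pi*T) = 0.016 / (2*pi*0.0046) = 0.016 / 0.0289 = 0.5536.
s1 - s2 = 0.5536 * 3.585 = 1.9846 m.

1.9846


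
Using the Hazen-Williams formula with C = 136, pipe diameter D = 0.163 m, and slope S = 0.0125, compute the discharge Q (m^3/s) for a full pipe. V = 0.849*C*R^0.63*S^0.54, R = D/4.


For a full circular pipe, R = D/4 = 0.163/4 = 0.0408 m.
V = 0.849 * 136 * 0.0408^0.63 * 0.0125^0.54
  = 0.849 * 136 * 0.133162 * 0.093828
  = 1.4426 m/s.
Pipe area A = pi*D^2/4 = pi*0.163^2/4 = 0.0209 m^2.
Q = A * V = 0.0209 * 1.4426 = 0.0301 m^3/s.

0.0301


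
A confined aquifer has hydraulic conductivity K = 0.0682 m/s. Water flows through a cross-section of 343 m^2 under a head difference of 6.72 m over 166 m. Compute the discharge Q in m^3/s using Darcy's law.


Darcy's law: Q = K * A * i, where i = dh/L.
Hydraulic gradient i = 6.72 / 166 = 0.040482.
Q = 0.0682 * 343 * 0.040482
  = 0.947 m^3/s.

0.947


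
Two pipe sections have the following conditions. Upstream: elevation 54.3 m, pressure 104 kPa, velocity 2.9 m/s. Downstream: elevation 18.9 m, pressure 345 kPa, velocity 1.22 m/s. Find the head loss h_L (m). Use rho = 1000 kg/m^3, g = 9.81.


Total head at each section: H = z + p/(rho*g) + V^2/(2g).
H1 = 54.3 + 104*1000/(1000*9.81) + 2.9^2/(2*9.81)
   = 54.3 + 10.601 + 0.4286
   = 65.33 m.
H2 = 18.9 + 345*1000/(1000*9.81) + 1.22^2/(2*9.81)
   = 18.9 + 35.168 + 0.0759
   = 54.144 m.
h_L = H1 - H2 = 65.33 - 54.144 = 11.186 m.

11.186


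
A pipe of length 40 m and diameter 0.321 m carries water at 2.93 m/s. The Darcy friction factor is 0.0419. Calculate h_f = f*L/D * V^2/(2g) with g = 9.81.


Darcy-Weisbach equation: h_f = f * (L/D) * V^2/(2g).
f * L/D = 0.0419 * 40/0.321 = 5.2212.
V^2/(2g) = 2.93^2 / (2*9.81) = 8.5849 / 19.62 = 0.4376 m.
h_f = 5.2212 * 0.4376 = 2.285 m.

2.285


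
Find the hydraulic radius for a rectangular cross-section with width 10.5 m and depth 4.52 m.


For a rectangular section:
Flow area A = b * y = 10.5 * 4.52 = 47.46 m^2.
Wetted perimeter P = b + 2y = 10.5 + 2*4.52 = 19.54 m.
Hydraulic radius R = A/P = 47.46 / 19.54 = 2.4289 m.

2.4289


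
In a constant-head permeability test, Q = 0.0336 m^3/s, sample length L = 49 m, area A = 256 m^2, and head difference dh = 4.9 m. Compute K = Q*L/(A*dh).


From K = Q*L / (A*dh):
Numerator: Q*L = 0.0336 * 49 = 1.6464.
Denominator: A*dh = 256 * 4.9 = 1254.4.
K = 1.6464 / 1254.4 = 0.001312 m/s.

0.001312


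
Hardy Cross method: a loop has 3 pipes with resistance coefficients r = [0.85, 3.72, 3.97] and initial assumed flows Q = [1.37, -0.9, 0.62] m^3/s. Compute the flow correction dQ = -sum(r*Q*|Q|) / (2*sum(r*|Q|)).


Numerator terms (r*Q*|Q|): 0.85*1.37*|1.37| = 1.5954; 3.72*-0.9*|-0.9| = -3.0132; 3.97*0.62*|0.62| = 1.5261.
Sum of numerator = 0.1082.
Denominator terms (r*|Q|): 0.85*|1.37| = 1.1645; 3.72*|-0.9| = 3.348; 3.97*|0.62| = 2.4614.
2 * sum of denominator = 2 * 6.9739 = 13.9478.
dQ = -0.1082 / 13.9478 = -0.0078 m^3/s.

-0.0078


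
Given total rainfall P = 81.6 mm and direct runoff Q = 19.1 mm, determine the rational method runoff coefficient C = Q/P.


The runoff coefficient C = runoff depth / rainfall depth.
C = 19.1 / 81.6
  = 0.2341.

0.2341


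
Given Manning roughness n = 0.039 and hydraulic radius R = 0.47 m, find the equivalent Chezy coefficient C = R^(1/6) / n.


The Chezy coefficient relates to Manning's n through C = R^(1/6) / n.
R^(1/6) = 0.47^(1/6) = 0.881758.
C = 0.881758 / 0.039 = 22.61 m^(1/2)/s.

22.61


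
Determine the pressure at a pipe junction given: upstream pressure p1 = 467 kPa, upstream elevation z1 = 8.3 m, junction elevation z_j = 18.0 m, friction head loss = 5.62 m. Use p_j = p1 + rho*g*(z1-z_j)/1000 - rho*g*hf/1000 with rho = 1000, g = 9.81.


Junction pressure: p_j = p1 + rho*g*(z1 - z_j)/1000 - rho*g*hf/1000.
Elevation term = 1000*9.81*(8.3 - 18.0)/1000 = -95.157 kPa.
Friction term = 1000*9.81*5.62/1000 = 55.132 kPa.
p_j = 467 + -95.157 - 55.132 = 316.71 kPa.

316.71


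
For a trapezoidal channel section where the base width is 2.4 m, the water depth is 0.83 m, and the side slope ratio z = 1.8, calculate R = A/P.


For a trapezoidal section with side slope z:
A = (b + z*y)*y = (2.4 + 1.8*0.83)*0.83 = 3.232 m^2.
P = b + 2*y*sqrt(1 + z^2) = 2.4 + 2*0.83*sqrt(1 + 1.8^2) = 5.818 m.
R = A/P = 3.232 / 5.818 = 0.5555 m.

0.5555


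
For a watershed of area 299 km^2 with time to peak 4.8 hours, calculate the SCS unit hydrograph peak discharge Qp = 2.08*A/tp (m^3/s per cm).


SCS formula: Qp = 2.08 * A / tp.
Qp = 2.08 * 299 / 4.8
   = 621.92 / 4.8
   = 129.57 m^3/s per cm.

129.57


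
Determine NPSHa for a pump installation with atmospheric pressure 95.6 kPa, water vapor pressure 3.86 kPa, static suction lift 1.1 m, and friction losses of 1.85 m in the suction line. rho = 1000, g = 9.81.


NPSHa = p_atm/(rho*g) - z_s - hf_s - p_vap/(rho*g).
p_atm/(rho*g) = 95.6*1000 / (1000*9.81) = 9.745 m.
p_vap/(rho*g) = 3.86*1000 / (1000*9.81) = 0.393 m.
NPSHa = 9.745 - 1.1 - 1.85 - 0.393
      = 6.4 m.

6.4


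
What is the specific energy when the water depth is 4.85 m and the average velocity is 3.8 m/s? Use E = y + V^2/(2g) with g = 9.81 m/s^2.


Specific energy E = y + V^2/(2g).
Velocity head = V^2/(2g) = 3.8^2 / (2*9.81) = 14.44 / 19.62 = 0.736 m.
E = 4.85 + 0.736 = 5.586 m.

5.586


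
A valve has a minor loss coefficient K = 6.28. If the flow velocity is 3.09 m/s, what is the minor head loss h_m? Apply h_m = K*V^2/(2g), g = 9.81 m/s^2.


Minor loss formula: h_m = K * V^2/(2g).
V^2 = 3.09^2 = 9.5481.
V^2/(2g) = 9.5481 / 19.62 = 0.4867 m.
h_m = 6.28 * 0.4867 = 3.0562 m.

3.0562


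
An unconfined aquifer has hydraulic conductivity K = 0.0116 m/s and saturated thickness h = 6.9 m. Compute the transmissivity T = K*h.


Transmissivity is defined as T = K * h.
T = 0.0116 * 6.9
  = 0.08 m^2/s.

0.08


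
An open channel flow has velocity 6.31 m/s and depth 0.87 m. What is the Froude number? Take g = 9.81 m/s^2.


The Froude number is defined as Fr = V / sqrt(g*y).
g*y = 9.81 * 0.87 = 8.5347.
sqrt(g*y) = sqrt(8.5347) = 2.9214.
Fr = 6.31 / 2.9214 = 2.1599.

2.1599


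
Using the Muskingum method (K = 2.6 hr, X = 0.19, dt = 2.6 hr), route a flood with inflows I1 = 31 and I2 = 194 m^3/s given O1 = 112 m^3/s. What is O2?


Muskingum coefficients:
denom = 2*K*(1-X) + dt = 2*2.6*(1-0.19) + 2.6 = 6.812.
C0 = (dt - 2*K*X)/denom = (2.6 - 2*2.6*0.19)/6.812 = 0.2366.
C1 = (dt + 2*K*X)/denom = (2.6 + 2*2.6*0.19)/6.812 = 0.5267.
C2 = (2*K*(1-X) - dt)/denom = 0.2366.
O2 = C0*I2 + C1*I1 + C2*O1
   = 0.2366*194 + 0.5267*31 + 0.2366*112
   = 88.74 m^3/s.

88.74


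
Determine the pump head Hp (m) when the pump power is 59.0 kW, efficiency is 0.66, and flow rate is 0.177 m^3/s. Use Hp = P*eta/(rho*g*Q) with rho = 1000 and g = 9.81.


Pump head formula: Hp = P * eta / (rho * g * Q).
Numerator: P * eta = 59.0 * 1000 * 0.66 = 38940.0 W.
Denominator: rho * g * Q = 1000 * 9.81 * 0.177 = 1736.37.
Hp = 38940.0 / 1736.37 = 22.43 m.

22.43


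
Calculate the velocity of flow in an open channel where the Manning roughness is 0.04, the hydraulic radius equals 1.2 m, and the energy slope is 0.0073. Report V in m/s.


Manning's equation gives V = (1/n) * R^(2/3) * S^(1/2).
First, compute R^(2/3) = 1.2^(2/3) = 1.1292.
Next, S^(1/2) = 0.0073^(1/2) = 0.08544.
Then 1/n = 1/0.04 = 25.0.
V = 25.0 * 1.1292 * 0.08544 = 2.4121 m/s.

2.4121


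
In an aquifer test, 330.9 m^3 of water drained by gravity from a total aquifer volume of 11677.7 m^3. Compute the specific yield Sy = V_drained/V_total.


Specific yield Sy = Volume drained / Total volume.
Sy = 330.9 / 11677.7
   = 0.0283.

0.0283


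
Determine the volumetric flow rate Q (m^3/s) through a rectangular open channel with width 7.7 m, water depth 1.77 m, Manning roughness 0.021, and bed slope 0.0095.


For a rectangular channel, the cross-sectional area A = b * y = 7.7 * 1.77 = 13.63 m^2.
The wetted perimeter P = b + 2y = 7.7 + 2*1.77 = 11.24 m.
Hydraulic radius R = A/P = 13.63/11.24 = 1.2125 m.
Velocity V = (1/n)*R^(2/3)*S^(1/2) = (1/0.021)*1.2125^(2/3)*0.0095^(1/2) = 5.2777 m/s.
Discharge Q = A * V = 13.63 * 5.2777 = 71.929 m^3/s.

71.929


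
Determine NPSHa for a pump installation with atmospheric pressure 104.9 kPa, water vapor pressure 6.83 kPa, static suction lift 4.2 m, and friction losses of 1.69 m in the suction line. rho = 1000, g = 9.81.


NPSHa = p_atm/(rho*g) - z_s - hf_s - p_vap/(rho*g).
p_atm/(rho*g) = 104.9*1000 / (1000*9.81) = 10.693 m.
p_vap/(rho*g) = 6.83*1000 / (1000*9.81) = 0.696 m.
NPSHa = 10.693 - 4.2 - 1.69 - 0.696
      = 4.11 m.

4.11


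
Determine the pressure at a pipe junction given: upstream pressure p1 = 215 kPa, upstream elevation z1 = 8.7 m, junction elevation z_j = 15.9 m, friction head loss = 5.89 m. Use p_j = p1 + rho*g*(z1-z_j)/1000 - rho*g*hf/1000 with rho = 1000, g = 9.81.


Junction pressure: p_j = p1 + rho*g*(z1 - z_j)/1000 - rho*g*hf/1000.
Elevation term = 1000*9.81*(8.7 - 15.9)/1000 = -70.632 kPa.
Friction term = 1000*9.81*5.89/1000 = 57.781 kPa.
p_j = 215 + -70.632 - 57.781 = 86.59 kPa.

86.59


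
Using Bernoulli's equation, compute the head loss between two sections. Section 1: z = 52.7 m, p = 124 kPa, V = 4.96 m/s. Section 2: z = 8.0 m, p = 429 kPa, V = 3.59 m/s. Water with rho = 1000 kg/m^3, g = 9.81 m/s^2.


Total head at each section: H = z + p/(rho*g) + V^2/(2g).
H1 = 52.7 + 124*1000/(1000*9.81) + 4.96^2/(2*9.81)
   = 52.7 + 12.64 + 1.2539
   = 66.594 m.
H2 = 8.0 + 429*1000/(1000*9.81) + 3.59^2/(2*9.81)
   = 8.0 + 43.731 + 0.6569
   = 52.388 m.
h_L = H1 - H2 = 66.594 - 52.388 = 14.206 m.

14.206


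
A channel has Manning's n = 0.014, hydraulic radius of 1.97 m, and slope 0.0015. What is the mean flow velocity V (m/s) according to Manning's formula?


Manning's equation gives V = (1/n) * R^(2/3) * S^(1/2).
First, compute R^(2/3) = 1.97^(2/3) = 1.5715.
Next, S^(1/2) = 0.0015^(1/2) = 0.03873.
Then 1/n = 1/0.014 = 71.43.
V = 71.43 * 1.5715 * 0.03873 = 4.3474 m/s.

4.3474


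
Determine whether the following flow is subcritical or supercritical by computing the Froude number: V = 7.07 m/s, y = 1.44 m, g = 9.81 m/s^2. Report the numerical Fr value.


The Froude number is defined as Fr = V / sqrt(g*y).
g*y = 9.81 * 1.44 = 14.1264.
sqrt(g*y) = sqrt(14.1264) = 3.7585.
Fr = 7.07 / 3.7585 = 1.8811.
Since Fr > 1, the flow is supercritical.

1.8811


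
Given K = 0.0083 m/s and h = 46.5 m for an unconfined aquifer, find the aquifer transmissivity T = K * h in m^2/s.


Transmissivity is defined as T = K * h.
T = 0.0083 * 46.5
  = 0.386 m^2/s.

0.386


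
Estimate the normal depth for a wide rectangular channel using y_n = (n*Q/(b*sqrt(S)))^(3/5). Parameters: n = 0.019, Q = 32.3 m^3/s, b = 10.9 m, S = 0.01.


We use the wide-channel approximation y_n = (n*Q/(b*sqrt(S)))^(3/5).
sqrt(S) = sqrt(0.01) = 0.1.
Numerator: n*Q = 0.019 * 32.3 = 0.6137.
Denominator: b*sqrt(S) = 10.9 * 0.1 = 1.09.
arg = 0.563.
y_n = 0.563^(3/5) = 0.7085 m.

0.7085


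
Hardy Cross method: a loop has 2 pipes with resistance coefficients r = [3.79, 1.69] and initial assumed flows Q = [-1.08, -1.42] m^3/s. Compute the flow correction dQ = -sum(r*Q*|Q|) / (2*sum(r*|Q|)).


Numerator terms (r*Q*|Q|): 3.79*-1.08*|-1.08| = -4.4207; 1.69*-1.42*|-1.42| = -3.4077.
Sum of numerator = -7.8284.
Denominator terms (r*|Q|): 3.79*|-1.08| = 4.0932; 1.69*|-1.42| = 2.3998.
2 * sum of denominator = 2 * 6.493 = 12.986.
dQ = --7.8284 / 12.986 = 0.6028 m^3/s.

0.6028


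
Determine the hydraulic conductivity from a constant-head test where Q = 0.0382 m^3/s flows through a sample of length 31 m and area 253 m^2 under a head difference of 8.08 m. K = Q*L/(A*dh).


From K = Q*L / (A*dh):
Numerator: Q*L = 0.0382 * 31 = 1.1842.
Denominator: A*dh = 253 * 8.08 = 2044.24.
K = 1.1842 / 2044.24 = 0.000579 m/s.

0.000579
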